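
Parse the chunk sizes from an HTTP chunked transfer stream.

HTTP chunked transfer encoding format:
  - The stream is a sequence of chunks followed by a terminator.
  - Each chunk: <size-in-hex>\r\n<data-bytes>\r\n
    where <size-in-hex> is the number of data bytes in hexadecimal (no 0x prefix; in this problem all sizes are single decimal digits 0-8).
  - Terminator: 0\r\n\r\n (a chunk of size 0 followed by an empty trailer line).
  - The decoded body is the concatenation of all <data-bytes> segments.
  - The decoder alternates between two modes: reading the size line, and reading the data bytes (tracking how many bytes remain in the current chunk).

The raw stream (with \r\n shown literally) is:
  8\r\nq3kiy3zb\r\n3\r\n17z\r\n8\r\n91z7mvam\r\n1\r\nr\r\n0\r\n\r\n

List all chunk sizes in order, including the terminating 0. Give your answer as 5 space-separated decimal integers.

Chunk 1: stream[0..1]='8' size=0x8=8, data at stream[3..11]='q3kiy3zb' -> body[0..8], body so far='q3kiy3zb'
Chunk 2: stream[13..14]='3' size=0x3=3, data at stream[16..19]='17z' -> body[8..11], body so far='q3kiy3zb17z'
Chunk 3: stream[21..22]='8' size=0x8=8, data at stream[24..32]='91z7mvam' -> body[11..19], body so far='q3kiy3zb17z91z7mvam'
Chunk 4: stream[34..35]='1' size=0x1=1, data at stream[37..38]='r' -> body[19..20], body so far='q3kiy3zb17z91z7mvamr'
Chunk 5: stream[40..41]='0' size=0 (terminator). Final body='q3kiy3zb17z91z7mvamr' (20 bytes)

Answer: 8 3 8 1 0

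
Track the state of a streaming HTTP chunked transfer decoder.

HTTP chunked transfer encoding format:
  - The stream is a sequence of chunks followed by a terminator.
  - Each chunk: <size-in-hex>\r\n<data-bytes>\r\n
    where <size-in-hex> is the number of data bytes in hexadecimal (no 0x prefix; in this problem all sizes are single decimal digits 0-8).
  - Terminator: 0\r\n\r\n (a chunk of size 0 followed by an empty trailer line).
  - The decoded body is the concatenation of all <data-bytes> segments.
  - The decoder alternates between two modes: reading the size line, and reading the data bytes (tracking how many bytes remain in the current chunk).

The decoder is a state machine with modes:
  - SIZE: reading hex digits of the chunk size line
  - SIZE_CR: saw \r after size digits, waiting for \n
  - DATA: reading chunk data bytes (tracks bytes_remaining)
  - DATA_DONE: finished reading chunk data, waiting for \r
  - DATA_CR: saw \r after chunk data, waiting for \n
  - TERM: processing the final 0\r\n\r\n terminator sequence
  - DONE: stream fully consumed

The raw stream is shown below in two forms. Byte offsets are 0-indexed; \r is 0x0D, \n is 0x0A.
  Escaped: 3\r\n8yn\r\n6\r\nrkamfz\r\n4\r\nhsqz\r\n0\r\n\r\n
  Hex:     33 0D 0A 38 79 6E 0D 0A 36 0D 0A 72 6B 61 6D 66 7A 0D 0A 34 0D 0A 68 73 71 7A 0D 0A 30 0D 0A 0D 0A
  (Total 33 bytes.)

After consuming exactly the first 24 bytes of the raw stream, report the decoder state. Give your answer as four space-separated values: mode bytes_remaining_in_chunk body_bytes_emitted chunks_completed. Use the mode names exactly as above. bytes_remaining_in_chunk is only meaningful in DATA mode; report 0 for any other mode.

Byte 0 = '3': mode=SIZE remaining=0 emitted=0 chunks_done=0
Byte 1 = 0x0D: mode=SIZE_CR remaining=0 emitted=0 chunks_done=0
Byte 2 = 0x0A: mode=DATA remaining=3 emitted=0 chunks_done=0
Byte 3 = '8': mode=DATA remaining=2 emitted=1 chunks_done=0
Byte 4 = 'y': mode=DATA remaining=1 emitted=2 chunks_done=0
Byte 5 = 'n': mode=DATA_DONE remaining=0 emitted=3 chunks_done=0
Byte 6 = 0x0D: mode=DATA_CR remaining=0 emitted=3 chunks_done=0
Byte 7 = 0x0A: mode=SIZE remaining=0 emitted=3 chunks_done=1
Byte 8 = '6': mode=SIZE remaining=0 emitted=3 chunks_done=1
Byte 9 = 0x0D: mode=SIZE_CR remaining=0 emitted=3 chunks_done=1
Byte 10 = 0x0A: mode=DATA remaining=6 emitted=3 chunks_done=1
Byte 11 = 'r': mode=DATA remaining=5 emitted=4 chunks_done=1
Byte 12 = 'k': mode=DATA remaining=4 emitted=5 chunks_done=1
Byte 13 = 'a': mode=DATA remaining=3 emitted=6 chunks_done=1
Byte 14 = 'm': mode=DATA remaining=2 emitted=7 chunks_done=1
Byte 15 = 'f': mode=DATA remaining=1 emitted=8 chunks_done=1
Byte 16 = 'z': mode=DATA_DONE remaining=0 emitted=9 chunks_done=1
Byte 17 = 0x0D: mode=DATA_CR remaining=0 emitted=9 chunks_done=1
Byte 18 = 0x0A: mode=SIZE remaining=0 emitted=9 chunks_done=2
Byte 19 = '4': mode=SIZE remaining=0 emitted=9 chunks_done=2
Byte 20 = 0x0D: mode=SIZE_CR remaining=0 emitted=9 chunks_done=2
Byte 21 = 0x0A: mode=DATA remaining=4 emitted=9 chunks_done=2
Byte 22 = 'h': mode=DATA remaining=3 emitted=10 chunks_done=2
Byte 23 = 's': mode=DATA remaining=2 emitted=11 chunks_done=2

Answer: DATA 2 11 2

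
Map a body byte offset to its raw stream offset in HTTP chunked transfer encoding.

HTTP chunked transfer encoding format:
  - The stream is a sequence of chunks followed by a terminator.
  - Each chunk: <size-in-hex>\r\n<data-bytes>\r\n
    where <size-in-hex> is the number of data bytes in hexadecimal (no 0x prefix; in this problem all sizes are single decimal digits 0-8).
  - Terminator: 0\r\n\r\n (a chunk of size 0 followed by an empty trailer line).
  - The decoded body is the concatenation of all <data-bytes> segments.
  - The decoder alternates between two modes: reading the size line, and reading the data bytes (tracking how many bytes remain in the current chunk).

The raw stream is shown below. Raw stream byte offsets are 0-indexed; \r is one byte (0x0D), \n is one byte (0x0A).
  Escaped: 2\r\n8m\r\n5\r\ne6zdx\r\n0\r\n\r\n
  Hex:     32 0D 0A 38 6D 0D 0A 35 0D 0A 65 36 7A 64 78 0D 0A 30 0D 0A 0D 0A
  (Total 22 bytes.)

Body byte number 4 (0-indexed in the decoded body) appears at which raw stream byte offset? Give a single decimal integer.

Chunk 1: stream[0..1]='2' size=0x2=2, data at stream[3..5]='8m' -> body[0..2], body so far='8m'
Chunk 2: stream[7..8]='5' size=0x5=5, data at stream[10..15]='e6zdx' -> body[2..7], body so far='8me6zdx'
Chunk 3: stream[17..18]='0' size=0 (terminator). Final body='8me6zdx' (7 bytes)
Body byte 4 at stream offset 12

Answer: 12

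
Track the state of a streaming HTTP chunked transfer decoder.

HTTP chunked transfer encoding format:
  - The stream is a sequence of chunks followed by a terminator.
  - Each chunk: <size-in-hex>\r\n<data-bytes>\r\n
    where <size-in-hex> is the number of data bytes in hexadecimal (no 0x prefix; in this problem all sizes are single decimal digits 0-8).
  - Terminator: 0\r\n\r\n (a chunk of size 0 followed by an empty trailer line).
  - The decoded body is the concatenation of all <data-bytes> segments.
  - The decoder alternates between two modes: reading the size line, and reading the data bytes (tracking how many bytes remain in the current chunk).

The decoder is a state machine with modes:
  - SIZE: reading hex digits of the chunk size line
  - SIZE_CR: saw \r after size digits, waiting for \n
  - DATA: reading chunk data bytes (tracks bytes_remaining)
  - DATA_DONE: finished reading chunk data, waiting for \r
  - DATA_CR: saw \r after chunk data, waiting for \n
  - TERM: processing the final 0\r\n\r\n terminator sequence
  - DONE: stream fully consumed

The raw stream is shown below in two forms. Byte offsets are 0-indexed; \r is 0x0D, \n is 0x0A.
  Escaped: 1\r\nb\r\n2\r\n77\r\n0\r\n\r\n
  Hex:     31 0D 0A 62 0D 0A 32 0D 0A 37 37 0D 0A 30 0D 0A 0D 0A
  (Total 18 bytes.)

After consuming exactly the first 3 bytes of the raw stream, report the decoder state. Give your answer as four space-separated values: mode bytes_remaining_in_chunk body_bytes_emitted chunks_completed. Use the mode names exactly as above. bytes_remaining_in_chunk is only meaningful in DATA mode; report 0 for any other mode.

Byte 0 = '1': mode=SIZE remaining=0 emitted=0 chunks_done=0
Byte 1 = 0x0D: mode=SIZE_CR remaining=0 emitted=0 chunks_done=0
Byte 2 = 0x0A: mode=DATA remaining=1 emitted=0 chunks_done=0

Answer: DATA 1 0 0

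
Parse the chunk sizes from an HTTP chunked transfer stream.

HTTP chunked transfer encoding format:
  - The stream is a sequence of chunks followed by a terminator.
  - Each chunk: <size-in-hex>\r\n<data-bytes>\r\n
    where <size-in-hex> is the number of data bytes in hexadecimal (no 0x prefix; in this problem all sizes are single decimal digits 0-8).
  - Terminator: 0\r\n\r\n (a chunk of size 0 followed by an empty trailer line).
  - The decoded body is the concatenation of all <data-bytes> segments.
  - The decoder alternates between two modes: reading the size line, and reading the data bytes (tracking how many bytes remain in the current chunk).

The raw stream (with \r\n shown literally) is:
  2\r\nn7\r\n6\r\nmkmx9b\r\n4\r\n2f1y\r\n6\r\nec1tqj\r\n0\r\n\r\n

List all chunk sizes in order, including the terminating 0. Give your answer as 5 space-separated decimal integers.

Answer: 2 6 4 6 0

Derivation:
Chunk 1: stream[0..1]='2' size=0x2=2, data at stream[3..5]='n7' -> body[0..2], body so far='n7'
Chunk 2: stream[7..8]='6' size=0x6=6, data at stream[10..16]='mkmx9b' -> body[2..8], body so far='n7mkmx9b'
Chunk 3: stream[18..19]='4' size=0x4=4, data at stream[21..25]='2f1y' -> body[8..12], body so far='n7mkmx9b2f1y'
Chunk 4: stream[27..28]='6' size=0x6=6, data at stream[30..36]='ec1tqj' -> body[12..18], body so far='n7mkmx9b2f1yec1tqj'
Chunk 5: stream[38..39]='0' size=0 (terminator). Final body='n7mkmx9b2f1yec1tqj' (18 bytes)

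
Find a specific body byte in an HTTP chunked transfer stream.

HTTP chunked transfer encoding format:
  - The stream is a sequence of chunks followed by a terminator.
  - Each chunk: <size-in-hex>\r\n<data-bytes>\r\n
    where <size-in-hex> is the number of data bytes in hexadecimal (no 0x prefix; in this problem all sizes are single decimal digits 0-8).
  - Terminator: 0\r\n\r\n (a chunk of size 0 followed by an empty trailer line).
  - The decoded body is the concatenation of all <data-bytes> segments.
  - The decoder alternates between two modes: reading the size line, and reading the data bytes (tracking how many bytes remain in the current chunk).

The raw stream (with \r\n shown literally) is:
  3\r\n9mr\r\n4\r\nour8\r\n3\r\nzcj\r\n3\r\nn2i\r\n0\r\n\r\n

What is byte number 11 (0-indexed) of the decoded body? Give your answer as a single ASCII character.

Answer: 2

Derivation:
Chunk 1: stream[0..1]='3' size=0x3=3, data at stream[3..6]='9mr' -> body[0..3], body so far='9mr'
Chunk 2: stream[8..9]='4' size=0x4=4, data at stream[11..15]='our8' -> body[3..7], body so far='9mrour8'
Chunk 3: stream[17..18]='3' size=0x3=3, data at stream[20..23]='zcj' -> body[7..10], body so far='9mrour8zcj'
Chunk 4: stream[25..26]='3' size=0x3=3, data at stream[28..31]='n2i' -> body[10..13], body so far='9mrour8zcjn2i'
Chunk 5: stream[33..34]='0' size=0 (terminator). Final body='9mrour8zcjn2i' (13 bytes)
Body byte 11 = '2'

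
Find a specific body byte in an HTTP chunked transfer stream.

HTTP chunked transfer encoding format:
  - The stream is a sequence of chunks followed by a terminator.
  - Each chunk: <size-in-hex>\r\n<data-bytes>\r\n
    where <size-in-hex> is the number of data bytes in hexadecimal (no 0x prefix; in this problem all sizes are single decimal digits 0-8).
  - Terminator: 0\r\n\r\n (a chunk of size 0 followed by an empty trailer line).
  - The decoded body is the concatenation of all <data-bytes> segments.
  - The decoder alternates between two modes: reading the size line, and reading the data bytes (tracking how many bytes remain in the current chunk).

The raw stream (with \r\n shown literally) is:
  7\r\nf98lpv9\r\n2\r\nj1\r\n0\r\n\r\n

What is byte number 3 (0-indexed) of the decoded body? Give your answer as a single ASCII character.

Chunk 1: stream[0..1]='7' size=0x7=7, data at stream[3..10]='f98lpv9' -> body[0..7], body so far='f98lpv9'
Chunk 2: stream[12..13]='2' size=0x2=2, data at stream[15..17]='j1' -> body[7..9], body so far='f98lpv9j1'
Chunk 3: stream[19..20]='0' size=0 (terminator). Final body='f98lpv9j1' (9 bytes)
Body byte 3 = 'l'

Answer: l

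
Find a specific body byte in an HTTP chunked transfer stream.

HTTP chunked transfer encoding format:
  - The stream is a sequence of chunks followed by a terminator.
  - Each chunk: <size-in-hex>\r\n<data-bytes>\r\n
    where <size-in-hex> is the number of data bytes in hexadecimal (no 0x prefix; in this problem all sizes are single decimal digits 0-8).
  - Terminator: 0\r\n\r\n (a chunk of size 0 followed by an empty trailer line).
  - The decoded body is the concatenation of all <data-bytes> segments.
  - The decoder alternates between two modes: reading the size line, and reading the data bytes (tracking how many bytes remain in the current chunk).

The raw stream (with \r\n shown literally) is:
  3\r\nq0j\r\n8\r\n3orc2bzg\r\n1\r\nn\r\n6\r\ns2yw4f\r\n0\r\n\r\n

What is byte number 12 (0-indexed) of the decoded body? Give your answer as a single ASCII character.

Answer: s

Derivation:
Chunk 1: stream[0..1]='3' size=0x3=3, data at stream[3..6]='q0j' -> body[0..3], body so far='q0j'
Chunk 2: stream[8..9]='8' size=0x8=8, data at stream[11..19]='3orc2bzg' -> body[3..11], body so far='q0j3orc2bzg'
Chunk 3: stream[21..22]='1' size=0x1=1, data at stream[24..25]='n' -> body[11..12], body so far='q0j3orc2bzgn'
Chunk 4: stream[27..28]='6' size=0x6=6, data at stream[30..36]='s2yw4f' -> body[12..18], body so far='q0j3orc2bzgns2yw4f'
Chunk 5: stream[38..39]='0' size=0 (terminator). Final body='q0j3orc2bzgns2yw4f' (18 bytes)
Body byte 12 = 's'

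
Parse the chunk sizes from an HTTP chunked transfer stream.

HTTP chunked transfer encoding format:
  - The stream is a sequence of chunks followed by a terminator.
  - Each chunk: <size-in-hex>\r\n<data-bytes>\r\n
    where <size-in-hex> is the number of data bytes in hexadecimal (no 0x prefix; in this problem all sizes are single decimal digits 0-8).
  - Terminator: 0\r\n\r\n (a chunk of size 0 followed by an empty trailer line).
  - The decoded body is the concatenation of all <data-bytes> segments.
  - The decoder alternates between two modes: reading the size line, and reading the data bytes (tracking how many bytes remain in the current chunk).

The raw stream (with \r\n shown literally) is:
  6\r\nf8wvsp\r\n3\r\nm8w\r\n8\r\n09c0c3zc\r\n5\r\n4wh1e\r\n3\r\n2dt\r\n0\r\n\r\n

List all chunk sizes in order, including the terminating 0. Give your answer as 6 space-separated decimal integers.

Answer: 6 3 8 5 3 0

Derivation:
Chunk 1: stream[0..1]='6' size=0x6=6, data at stream[3..9]='f8wvsp' -> body[0..6], body so far='f8wvsp'
Chunk 2: stream[11..12]='3' size=0x3=3, data at stream[14..17]='m8w' -> body[6..9], body so far='f8wvspm8w'
Chunk 3: stream[19..20]='8' size=0x8=8, data at stream[22..30]='09c0c3zc' -> body[9..17], body so far='f8wvspm8w09c0c3zc'
Chunk 4: stream[32..33]='5' size=0x5=5, data at stream[35..40]='4wh1e' -> body[17..22], body so far='f8wvspm8w09c0c3zc4wh1e'
Chunk 5: stream[42..43]='3' size=0x3=3, data at stream[45..48]='2dt' -> body[22..25], body so far='f8wvspm8w09c0c3zc4wh1e2dt'
Chunk 6: stream[50..51]='0' size=0 (terminator). Final body='f8wvspm8w09c0c3zc4wh1e2dt' (25 bytes)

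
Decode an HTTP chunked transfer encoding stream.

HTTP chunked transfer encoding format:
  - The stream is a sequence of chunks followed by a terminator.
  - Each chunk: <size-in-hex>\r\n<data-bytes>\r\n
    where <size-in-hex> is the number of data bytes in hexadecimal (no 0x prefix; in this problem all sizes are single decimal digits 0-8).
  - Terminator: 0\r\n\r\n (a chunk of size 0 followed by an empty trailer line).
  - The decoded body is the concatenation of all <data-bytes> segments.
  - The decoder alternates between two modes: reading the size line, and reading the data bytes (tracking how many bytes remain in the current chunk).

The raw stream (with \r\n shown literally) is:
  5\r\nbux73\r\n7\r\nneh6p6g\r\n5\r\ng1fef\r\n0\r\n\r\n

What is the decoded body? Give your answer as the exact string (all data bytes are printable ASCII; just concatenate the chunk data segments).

Chunk 1: stream[0..1]='5' size=0x5=5, data at stream[3..8]='bux73' -> body[0..5], body so far='bux73'
Chunk 2: stream[10..11]='7' size=0x7=7, data at stream[13..20]='neh6p6g' -> body[5..12], body so far='bux73neh6p6g'
Chunk 3: stream[22..23]='5' size=0x5=5, data at stream[25..30]='g1fef' -> body[12..17], body so far='bux73neh6p6gg1fef'
Chunk 4: stream[32..33]='0' size=0 (terminator). Final body='bux73neh6p6gg1fef' (17 bytes)

Answer: bux73neh6p6gg1fef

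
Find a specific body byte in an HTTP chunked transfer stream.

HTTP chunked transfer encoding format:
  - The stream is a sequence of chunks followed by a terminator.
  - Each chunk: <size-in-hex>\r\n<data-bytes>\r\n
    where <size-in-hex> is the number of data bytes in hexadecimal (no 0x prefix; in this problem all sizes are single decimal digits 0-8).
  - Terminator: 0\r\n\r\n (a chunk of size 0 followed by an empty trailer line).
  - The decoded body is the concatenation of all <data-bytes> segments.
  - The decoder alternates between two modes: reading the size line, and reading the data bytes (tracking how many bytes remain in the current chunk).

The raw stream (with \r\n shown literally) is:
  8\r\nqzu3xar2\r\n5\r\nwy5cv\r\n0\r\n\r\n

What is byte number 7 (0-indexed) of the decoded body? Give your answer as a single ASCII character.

Answer: 2

Derivation:
Chunk 1: stream[0..1]='8' size=0x8=8, data at stream[3..11]='qzu3xar2' -> body[0..8], body so far='qzu3xar2'
Chunk 2: stream[13..14]='5' size=0x5=5, data at stream[16..21]='wy5cv' -> body[8..13], body so far='qzu3xar2wy5cv'
Chunk 3: stream[23..24]='0' size=0 (terminator). Final body='qzu3xar2wy5cv' (13 bytes)
Body byte 7 = '2'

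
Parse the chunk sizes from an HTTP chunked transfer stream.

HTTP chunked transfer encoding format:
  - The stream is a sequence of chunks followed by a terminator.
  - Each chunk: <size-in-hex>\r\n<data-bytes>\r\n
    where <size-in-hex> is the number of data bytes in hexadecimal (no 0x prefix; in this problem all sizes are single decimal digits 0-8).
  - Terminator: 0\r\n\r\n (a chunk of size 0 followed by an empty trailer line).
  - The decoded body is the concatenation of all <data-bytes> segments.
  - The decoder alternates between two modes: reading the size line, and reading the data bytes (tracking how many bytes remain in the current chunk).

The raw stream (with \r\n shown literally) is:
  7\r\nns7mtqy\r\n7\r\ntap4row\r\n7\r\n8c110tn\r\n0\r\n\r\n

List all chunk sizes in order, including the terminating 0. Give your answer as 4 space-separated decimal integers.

Answer: 7 7 7 0

Derivation:
Chunk 1: stream[0..1]='7' size=0x7=7, data at stream[3..10]='ns7mtqy' -> body[0..7], body so far='ns7mtqy'
Chunk 2: stream[12..13]='7' size=0x7=7, data at stream[15..22]='tap4row' -> body[7..14], body so far='ns7mtqytap4row'
Chunk 3: stream[24..25]='7' size=0x7=7, data at stream[27..34]='8c110tn' -> body[14..21], body so far='ns7mtqytap4row8c110tn'
Chunk 4: stream[36..37]='0' size=0 (terminator). Final body='ns7mtqytap4row8c110tn' (21 bytes)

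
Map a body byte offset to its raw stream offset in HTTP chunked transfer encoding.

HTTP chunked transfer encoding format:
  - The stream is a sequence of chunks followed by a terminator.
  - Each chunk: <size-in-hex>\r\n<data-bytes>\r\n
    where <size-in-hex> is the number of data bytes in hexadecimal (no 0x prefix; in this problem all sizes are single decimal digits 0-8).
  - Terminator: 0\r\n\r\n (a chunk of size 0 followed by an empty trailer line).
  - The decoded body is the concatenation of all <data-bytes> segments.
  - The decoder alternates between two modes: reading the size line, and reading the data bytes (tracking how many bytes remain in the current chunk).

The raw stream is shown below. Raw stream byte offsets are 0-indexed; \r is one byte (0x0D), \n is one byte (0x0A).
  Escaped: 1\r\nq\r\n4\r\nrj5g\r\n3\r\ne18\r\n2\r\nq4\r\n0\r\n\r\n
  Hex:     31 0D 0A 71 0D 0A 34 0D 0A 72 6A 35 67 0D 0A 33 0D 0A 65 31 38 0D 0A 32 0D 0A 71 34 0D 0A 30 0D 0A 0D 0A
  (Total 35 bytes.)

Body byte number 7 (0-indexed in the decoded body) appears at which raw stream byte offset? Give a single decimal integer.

Answer: 20

Derivation:
Chunk 1: stream[0..1]='1' size=0x1=1, data at stream[3..4]='q' -> body[0..1], body so far='q'
Chunk 2: stream[6..7]='4' size=0x4=4, data at stream[9..13]='rj5g' -> body[1..5], body so far='qrj5g'
Chunk 3: stream[15..16]='3' size=0x3=3, data at stream[18..21]='e18' -> body[5..8], body so far='qrj5ge18'
Chunk 4: stream[23..24]='2' size=0x2=2, data at stream[26..28]='q4' -> body[8..10], body so far='qrj5ge18q4'
Chunk 5: stream[30..31]='0' size=0 (terminator). Final body='qrj5ge18q4' (10 bytes)
Body byte 7 at stream offset 20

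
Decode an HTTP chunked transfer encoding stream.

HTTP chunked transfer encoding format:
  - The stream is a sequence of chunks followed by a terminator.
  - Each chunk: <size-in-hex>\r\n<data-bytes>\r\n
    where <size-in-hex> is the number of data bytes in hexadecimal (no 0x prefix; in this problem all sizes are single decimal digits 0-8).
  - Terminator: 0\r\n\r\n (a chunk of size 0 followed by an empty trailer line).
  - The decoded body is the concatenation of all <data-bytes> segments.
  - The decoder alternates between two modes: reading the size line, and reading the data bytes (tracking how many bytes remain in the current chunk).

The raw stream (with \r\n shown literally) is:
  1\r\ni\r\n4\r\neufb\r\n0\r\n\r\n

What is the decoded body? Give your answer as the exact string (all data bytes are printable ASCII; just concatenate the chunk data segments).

Answer: ieufb

Derivation:
Chunk 1: stream[0..1]='1' size=0x1=1, data at stream[3..4]='i' -> body[0..1], body so far='i'
Chunk 2: stream[6..7]='4' size=0x4=4, data at stream[9..13]='eufb' -> body[1..5], body so far='ieufb'
Chunk 3: stream[15..16]='0' size=0 (terminator). Final body='ieufb' (5 bytes)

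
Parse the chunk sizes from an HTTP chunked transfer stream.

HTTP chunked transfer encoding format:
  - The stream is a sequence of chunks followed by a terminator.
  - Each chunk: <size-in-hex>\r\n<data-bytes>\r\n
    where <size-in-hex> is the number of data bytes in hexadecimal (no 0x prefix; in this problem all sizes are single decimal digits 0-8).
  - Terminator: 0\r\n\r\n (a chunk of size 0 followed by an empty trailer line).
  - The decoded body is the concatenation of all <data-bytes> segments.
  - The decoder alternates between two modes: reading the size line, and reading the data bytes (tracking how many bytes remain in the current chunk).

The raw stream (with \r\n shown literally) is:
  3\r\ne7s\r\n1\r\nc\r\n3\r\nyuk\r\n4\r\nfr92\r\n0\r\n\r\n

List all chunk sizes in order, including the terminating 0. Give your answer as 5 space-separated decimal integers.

Chunk 1: stream[0..1]='3' size=0x3=3, data at stream[3..6]='e7s' -> body[0..3], body so far='e7s'
Chunk 2: stream[8..9]='1' size=0x1=1, data at stream[11..12]='c' -> body[3..4], body so far='e7sc'
Chunk 3: stream[14..15]='3' size=0x3=3, data at stream[17..20]='yuk' -> body[4..7], body so far='e7scyuk'
Chunk 4: stream[22..23]='4' size=0x4=4, data at stream[25..29]='fr92' -> body[7..11], body so far='e7scyukfr92'
Chunk 5: stream[31..32]='0' size=0 (terminator). Final body='e7scyukfr92' (11 bytes)

Answer: 3 1 3 4 0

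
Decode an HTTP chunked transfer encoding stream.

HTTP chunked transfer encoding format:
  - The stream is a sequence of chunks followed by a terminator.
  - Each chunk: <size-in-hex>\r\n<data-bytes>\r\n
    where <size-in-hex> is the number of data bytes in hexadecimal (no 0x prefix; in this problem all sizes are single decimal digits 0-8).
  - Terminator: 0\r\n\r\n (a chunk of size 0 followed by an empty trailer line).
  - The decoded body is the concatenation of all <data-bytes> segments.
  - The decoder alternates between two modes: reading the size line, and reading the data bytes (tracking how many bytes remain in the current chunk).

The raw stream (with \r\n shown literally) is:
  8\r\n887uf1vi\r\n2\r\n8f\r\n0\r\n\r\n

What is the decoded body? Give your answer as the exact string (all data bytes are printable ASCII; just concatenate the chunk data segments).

Chunk 1: stream[0..1]='8' size=0x8=8, data at stream[3..11]='887uf1vi' -> body[0..8], body so far='887uf1vi'
Chunk 2: stream[13..14]='2' size=0x2=2, data at stream[16..18]='8f' -> body[8..10], body so far='887uf1vi8f'
Chunk 3: stream[20..21]='0' size=0 (terminator). Final body='887uf1vi8f' (10 bytes)

Answer: 887uf1vi8f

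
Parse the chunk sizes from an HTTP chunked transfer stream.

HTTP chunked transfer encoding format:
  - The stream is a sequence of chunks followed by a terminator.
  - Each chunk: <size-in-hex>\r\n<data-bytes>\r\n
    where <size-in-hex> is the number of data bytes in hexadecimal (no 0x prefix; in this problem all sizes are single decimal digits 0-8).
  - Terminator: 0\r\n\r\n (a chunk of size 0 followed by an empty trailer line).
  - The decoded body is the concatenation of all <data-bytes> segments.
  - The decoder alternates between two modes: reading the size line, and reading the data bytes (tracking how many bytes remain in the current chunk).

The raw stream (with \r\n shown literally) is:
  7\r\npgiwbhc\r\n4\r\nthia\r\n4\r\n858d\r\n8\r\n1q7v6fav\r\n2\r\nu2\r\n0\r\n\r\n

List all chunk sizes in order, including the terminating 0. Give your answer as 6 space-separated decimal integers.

Answer: 7 4 4 8 2 0

Derivation:
Chunk 1: stream[0..1]='7' size=0x7=7, data at stream[3..10]='pgiwbhc' -> body[0..7], body so far='pgiwbhc'
Chunk 2: stream[12..13]='4' size=0x4=4, data at stream[15..19]='thia' -> body[7..11], body so far='pgiwbhcthia'
Chunk 3: stream[21..22]='4' size=0x4=4, data at stream[24..28]='858d' -> body[11..15], body so far='pgiwbhcthia858d'
Chunk 4: stream[30..31]='8' size=0x8=8, data at stream[33..41]='1q7v6fav' -> body[15..23], body so far='pgiwbhcthia858d1q7v6fav'
Chunk 5: stream[43..44]='2' size=0x2=2, data at stream[46..48]='u2' -> body[23..25], body so far='pgiwbhcthia858d1q7v6favu2'
Chunk 6: stream[50..51]='0' size=0 (terminator). Final body='pgiwbhcthia858d1q7v6favu2' (25 bytes)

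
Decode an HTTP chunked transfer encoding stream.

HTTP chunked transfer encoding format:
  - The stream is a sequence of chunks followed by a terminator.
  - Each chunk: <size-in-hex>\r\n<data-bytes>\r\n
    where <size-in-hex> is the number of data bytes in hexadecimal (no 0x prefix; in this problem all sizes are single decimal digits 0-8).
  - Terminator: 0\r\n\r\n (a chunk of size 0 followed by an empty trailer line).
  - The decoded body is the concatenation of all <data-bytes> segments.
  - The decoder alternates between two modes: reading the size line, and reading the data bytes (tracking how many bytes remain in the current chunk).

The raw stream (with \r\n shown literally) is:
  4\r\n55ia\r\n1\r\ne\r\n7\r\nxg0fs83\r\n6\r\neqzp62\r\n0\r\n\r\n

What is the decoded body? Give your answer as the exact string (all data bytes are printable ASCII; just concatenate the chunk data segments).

Chunk 1: stream[0..1]='4' size=0x4=4, data at stream[3..7]='55ia' -> body[0..4], body so far='55ia'
Chunk 2: stream[9..10]='1' size=0x1=1, data at stream[12..13]='e' -> body[4..5], body so far='55iae'
Chunk 3: stream[15..16]='7' size=0x7=7, data at stream[18..25]='xg0fs83' -> body[5..12], body so far='55iaexg0fs83'
Chunk 4: stream[27..28]='6' size=0x6=6, data at stream[30..36]='eqzp62' -> body[12..18], body so far='55iaexg0fs83eqzp62'
Chunk 5: stream[38..39]='0' size=0 (terminator). Final body='55iaexg0fs83eqzp62' (18 bytes)

Answer: 55iaexg0fs83eqzp62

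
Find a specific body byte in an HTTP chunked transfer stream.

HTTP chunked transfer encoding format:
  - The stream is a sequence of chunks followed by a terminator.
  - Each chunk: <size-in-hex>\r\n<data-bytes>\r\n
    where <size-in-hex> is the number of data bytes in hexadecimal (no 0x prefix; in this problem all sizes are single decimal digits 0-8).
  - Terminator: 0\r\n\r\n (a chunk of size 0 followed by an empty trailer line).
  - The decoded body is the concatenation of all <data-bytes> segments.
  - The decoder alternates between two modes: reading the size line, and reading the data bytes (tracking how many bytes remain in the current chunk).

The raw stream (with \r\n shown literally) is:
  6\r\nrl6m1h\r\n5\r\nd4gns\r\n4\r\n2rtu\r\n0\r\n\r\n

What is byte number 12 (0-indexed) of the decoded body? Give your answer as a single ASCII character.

Answer: r

Derivation:
Chunk 1: stream[0..1]='6' size=0x6=6, data at stream[3..9]='rl6m1h' -> body[0..6], body so far='rl6m1h'
Chunk 2: stream[11..12]='5' size=0x5=5, data at stream[14..19]='d4gns' -> body[6..11], body so far='rl6m1hd4gns'
Chunk 3: stream[21..22]='4' size=0x4=4, data at stream[24..28]='2rtu' -> body[11..15], body so far='rl6m1hd4gns2rtu'
Chunk 4: stream[30..31]='0' size=0 (terminator). Final body='rl6m1hd4gns2rtu' (15 bytes)
Body byte 12 = 'r'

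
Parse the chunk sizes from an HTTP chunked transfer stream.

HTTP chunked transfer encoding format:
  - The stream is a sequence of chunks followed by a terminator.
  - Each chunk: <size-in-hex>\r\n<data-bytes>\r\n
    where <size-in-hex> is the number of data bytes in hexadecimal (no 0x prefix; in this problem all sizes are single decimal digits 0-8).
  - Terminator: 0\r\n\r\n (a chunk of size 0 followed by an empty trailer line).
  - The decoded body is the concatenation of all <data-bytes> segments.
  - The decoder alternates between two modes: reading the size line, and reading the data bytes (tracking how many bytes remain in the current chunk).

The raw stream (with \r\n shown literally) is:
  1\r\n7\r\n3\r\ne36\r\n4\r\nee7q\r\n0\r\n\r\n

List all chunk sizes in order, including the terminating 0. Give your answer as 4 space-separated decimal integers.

Answer: 1 3 4 0

Derivation:
Chunk 1: stream[0..1]='1' size=0x1=1, data at stream[3..4]='7' -> body[0..1], body so far='7'
Chunk 2: stream[6..7]='3' size=0x3=3, data at stream[9..12]='e36' -> body[1..4], body so far='7e36'
Chunk 3: stream[14..15]='4' size=0x4=4, data at stream[17..21]='ee7q' -> body[4..8], body so far='7e36ee7q'
Chunk 4: stream[23..24]='0' size=0 (terminator). Final body='7e36ee7q' (8 bytes)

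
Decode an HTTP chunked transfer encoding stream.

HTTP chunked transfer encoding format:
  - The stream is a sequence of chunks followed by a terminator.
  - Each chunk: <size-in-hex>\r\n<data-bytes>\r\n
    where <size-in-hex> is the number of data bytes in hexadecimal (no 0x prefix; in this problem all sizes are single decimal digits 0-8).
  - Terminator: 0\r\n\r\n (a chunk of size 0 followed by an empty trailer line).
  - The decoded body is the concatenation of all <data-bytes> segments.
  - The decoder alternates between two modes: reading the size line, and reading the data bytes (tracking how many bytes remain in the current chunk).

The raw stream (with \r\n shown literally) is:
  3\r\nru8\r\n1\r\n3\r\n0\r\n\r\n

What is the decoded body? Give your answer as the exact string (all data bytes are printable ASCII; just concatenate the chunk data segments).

Answer: ru83

Derivation:
Chunk 1: stream[0..1]='3' size=0x3=3, data at stream[3..6]='ru8' -> body[0..3], body so far='ru8'
Chunk 2: stream[8..9]='1' size=0x1=1, data at stream[11..12]='3' -> body[3..4], body so far='ru83'
Chunk 3: stream[14..15]='0' size=0 (terminator). Final body='ru83' (4 bytes)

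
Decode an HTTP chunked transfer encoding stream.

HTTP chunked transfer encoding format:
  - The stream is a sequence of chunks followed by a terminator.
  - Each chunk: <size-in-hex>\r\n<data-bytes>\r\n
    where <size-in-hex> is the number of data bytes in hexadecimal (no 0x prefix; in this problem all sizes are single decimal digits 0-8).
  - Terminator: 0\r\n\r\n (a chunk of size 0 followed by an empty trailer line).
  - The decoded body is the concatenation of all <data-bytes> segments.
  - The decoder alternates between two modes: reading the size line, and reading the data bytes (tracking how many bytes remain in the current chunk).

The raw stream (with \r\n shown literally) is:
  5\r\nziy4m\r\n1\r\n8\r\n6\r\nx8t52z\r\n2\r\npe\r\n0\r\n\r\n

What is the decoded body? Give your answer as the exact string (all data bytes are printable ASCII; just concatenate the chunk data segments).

Chunk 1: stream[0..1]='5' size=0x5=5, data at stream[3..8]='ziy4m' -> body[0..5], body so far='ziy4m'
Chunk 2: stream[10..11]='1' size=0x1=1, data at stream[13..14]='8' -> body[5..6], body so far='ziy4m8'
Chunk 3: stream[16..17]='6' size=0x6=6, data at stream[19..25]='x8t52z' -> body[6..12], body so far='ziy4m8x8t52z'
Chunk 4: stream[27..28]='2' size=0x2=2, data at stream[30..32]='pe' -> body[12..14], body so far='ziy4m8x8t52zpe'
Chunk 5: stream[34..35]='0' size=0 (terminator). Final body='ziy4m8x8t52zpe' (14 bytes)

Answer: ziy4m8x8t52zpe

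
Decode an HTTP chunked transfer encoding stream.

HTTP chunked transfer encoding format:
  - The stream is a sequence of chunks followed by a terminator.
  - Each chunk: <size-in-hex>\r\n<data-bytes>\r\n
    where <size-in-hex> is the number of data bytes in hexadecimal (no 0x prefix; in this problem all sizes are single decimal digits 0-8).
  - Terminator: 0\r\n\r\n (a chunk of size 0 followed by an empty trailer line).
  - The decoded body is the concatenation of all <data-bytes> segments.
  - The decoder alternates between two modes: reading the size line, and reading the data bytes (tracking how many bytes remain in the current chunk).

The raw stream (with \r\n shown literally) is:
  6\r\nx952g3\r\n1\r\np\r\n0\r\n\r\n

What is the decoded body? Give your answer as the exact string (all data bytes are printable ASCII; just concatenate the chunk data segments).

Answer: x952g3p

Derivation:
Chunk 1: stream[0..1]='6' size=0x6=6, data at stream[3..9]='x952g3' -> body[0..6], body so far='x952g3'
Chunk 2: stream[11..12]='1' size=0x1=1, data at stream[14..15]='p' -> body[6..7], body so far='x952g3p'
Chunk 3: stream[17..18]='0' size=0 (terminator). Final body='x952g3p' (7 bytes)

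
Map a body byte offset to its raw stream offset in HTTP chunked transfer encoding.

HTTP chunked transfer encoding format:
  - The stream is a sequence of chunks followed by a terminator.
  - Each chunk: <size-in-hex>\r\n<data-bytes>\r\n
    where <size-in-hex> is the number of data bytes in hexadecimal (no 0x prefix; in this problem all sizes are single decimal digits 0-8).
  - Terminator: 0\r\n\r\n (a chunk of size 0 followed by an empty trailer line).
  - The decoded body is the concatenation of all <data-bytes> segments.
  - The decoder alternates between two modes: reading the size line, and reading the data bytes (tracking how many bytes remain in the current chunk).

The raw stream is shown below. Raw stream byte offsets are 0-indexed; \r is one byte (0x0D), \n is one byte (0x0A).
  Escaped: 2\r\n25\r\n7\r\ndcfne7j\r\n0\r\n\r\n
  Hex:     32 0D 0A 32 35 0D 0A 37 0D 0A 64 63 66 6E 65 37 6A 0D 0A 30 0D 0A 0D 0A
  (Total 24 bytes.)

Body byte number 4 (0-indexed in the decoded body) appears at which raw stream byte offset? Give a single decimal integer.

Answer: 12

Derivation:
Chunk 1: stream[0..1]='2' size=0x2=2, data at stream[3..5]='25' -> body[0..2], body so far='25'
Chunk 2: stream[7..8]='7' size=0x7=7, data at stream[10..17]='dcfne7j' -> body[2..9], body so far='25dcfne7j'
Chunk 3: stream[19..20]='0' size=0 (terminator). Final body='25dcfne7j' (9 bytes)
Body byte 4 at stream offset 12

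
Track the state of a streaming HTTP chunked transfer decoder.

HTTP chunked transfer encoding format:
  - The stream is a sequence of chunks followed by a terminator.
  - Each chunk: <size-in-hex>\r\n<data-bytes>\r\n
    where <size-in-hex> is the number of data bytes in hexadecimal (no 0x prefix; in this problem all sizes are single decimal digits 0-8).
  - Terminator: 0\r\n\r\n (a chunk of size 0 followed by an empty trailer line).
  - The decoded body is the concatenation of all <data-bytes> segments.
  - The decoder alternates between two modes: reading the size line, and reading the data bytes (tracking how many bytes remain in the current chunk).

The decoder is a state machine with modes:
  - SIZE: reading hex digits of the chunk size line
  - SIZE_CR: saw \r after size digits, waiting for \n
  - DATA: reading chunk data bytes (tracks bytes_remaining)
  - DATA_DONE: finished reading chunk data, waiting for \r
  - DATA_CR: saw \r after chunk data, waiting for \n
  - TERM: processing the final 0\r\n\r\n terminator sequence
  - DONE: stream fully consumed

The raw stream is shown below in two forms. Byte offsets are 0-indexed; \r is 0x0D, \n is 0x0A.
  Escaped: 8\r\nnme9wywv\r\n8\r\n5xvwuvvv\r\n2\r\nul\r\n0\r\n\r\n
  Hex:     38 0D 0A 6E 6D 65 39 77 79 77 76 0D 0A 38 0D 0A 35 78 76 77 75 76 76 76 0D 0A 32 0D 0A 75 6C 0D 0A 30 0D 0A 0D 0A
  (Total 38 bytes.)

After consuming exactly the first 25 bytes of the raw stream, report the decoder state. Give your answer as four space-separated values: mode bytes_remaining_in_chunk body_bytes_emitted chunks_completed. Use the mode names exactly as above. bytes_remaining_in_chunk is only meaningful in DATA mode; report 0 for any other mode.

Answer: DATA_CR 0 16 1

Derivation:
Byte 0 = '8': mode=SIZE remaining=0 emitted=0 chunks_done=0
Byte 1 = 0x0D: mode=SIZE_CR remaining=0 emitted=0 chunks_done=0
Byte 2 = 0x0A: mode=DATA remaining=8 emitted=0 chunks_done=0
Byte 3 = 'n': mode=DATA remaining=7 emitted=1 chunks_done=0
Byte 4 = 'm': mode=DATA remaining=6 emitted=2 chunks_done=0
Byte 5 = 'e': mode=DATA remaining=5 emitted=3 chunks_done=0
Byte 6 = '9': mode=DATA remaining=4 emitted=4 chunks_done=0
Byte 7 = 'w': mode=DATA remaining=3 emitted=5 chunks_done=0
Byte 8 = 'y': mode=DATA remaining=2 emitted=6 chunks_done=0
Byte 9 = 'w': mode=DATA remaining=1 emitted=7 chunks_done=0
Byte 10 = 'v': mode=DATA_DONE remaining=0 emitted=8 chunks_done=0
Byte 11 = 0x0D: mode=DATA_CR remaining=0 emitted=8 chunks_done=0
Byte 12 = 0x0A: mode=SIZE remaining=0 emitted=8 chunks_done=1
Byte 13 = '8': mode=SIZE remaining=0 emitted=8 chunks_done=1
Byte 14 = 0x0D: mode=SIZE_CR remaining=0 emitted=8 chunks_done=1
Byte 15 = 0x0A: mode=DATA remaining=8 emitted=8 chunks_done=1
Byte 16 = '5': mode=DATA remaining=7 emitted=9 chunks_done=1
Byte 17 = 'x': mode=DATA remaining=6 emitted=10 chunks_done=1
Byte 18 = 'v': mode=DATA remaining=5 emitted=11 chunks_done=1
Byte 19 = 'w': mode=DATA remaining=4 emitted=12 chunks_done=1
Byte 20 = 'u': mode=DATA remaining=3 emitted=13 chunks_done=1
Byte 21 = 'v': mode=DATA remaining=2 emitted=14 chunks_done=1
Byte 22 = 'v': mode=DATA remaining=1 emitted=15 chunks_done=1
Byte 23 = 'v': mode=DATA_DONE remaining=0 emitted=16 chunks_done=1
Byte 24 = 0x0D: mode=DATA_CR remaining=0 emitted=16 chunks_done=1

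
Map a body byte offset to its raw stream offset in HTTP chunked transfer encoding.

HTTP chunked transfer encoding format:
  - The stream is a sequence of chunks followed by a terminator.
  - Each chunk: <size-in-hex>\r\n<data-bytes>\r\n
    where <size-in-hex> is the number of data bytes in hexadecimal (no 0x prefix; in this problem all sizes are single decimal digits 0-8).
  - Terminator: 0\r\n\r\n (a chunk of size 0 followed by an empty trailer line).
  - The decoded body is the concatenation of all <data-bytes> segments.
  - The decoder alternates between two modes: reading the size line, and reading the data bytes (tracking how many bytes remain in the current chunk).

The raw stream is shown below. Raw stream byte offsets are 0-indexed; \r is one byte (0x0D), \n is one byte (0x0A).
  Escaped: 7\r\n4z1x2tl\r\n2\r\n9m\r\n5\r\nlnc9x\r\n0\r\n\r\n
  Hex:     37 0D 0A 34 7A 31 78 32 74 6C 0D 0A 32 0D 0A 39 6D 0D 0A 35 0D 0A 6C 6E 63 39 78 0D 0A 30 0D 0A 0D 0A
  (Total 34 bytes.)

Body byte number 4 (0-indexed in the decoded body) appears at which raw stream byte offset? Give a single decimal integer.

Answer: 7

Derivation:
Chunk 1: stream[0..1]='7' size=0x7=7, data at stream[3..10]='4z1x2tl' -> body[0..7], body so far='4z1x2tl'
Chunk 2: stream[12..13]='2' size=0x2=2, data at stream[15..17]='9m' -> body[7..9], body so far='4z1x2tl9m'
Chunk 3: stream[19..20]='5' size=0x5=5, data at stream[22..27]='lnc9x' -> body[9..14], body so far='4z1x2tl9mlnc9x'
Chunk 4: stream[29..30]='0' size=0 (terminator). Final body='4z1x2tl9mlnc9x' (14 bytes)
Body byte 4 at stream offset 7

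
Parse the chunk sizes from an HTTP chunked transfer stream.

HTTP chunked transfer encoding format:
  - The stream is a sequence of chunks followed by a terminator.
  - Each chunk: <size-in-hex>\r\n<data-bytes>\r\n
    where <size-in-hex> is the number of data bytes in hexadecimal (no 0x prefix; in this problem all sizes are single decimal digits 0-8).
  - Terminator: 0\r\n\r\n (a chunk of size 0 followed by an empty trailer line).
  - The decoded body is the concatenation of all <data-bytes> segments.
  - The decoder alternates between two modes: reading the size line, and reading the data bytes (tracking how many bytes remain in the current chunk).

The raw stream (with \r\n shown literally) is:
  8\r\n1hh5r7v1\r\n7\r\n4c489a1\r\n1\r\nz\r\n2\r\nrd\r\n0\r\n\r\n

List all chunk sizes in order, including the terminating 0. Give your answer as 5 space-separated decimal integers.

Chunk 1: stream[0..1]='8' size=0x8=8, data at stream[3..11]='1hh5r7v1' -> body[0..8], body so far='1hh5r7v1'
Chunk 2: stream[13..14]='7' size=0x7=7, data at stream[16..23]='4c489a1' -> body[8..15], body so far='1hh5r7v14c489a1'
Chunk 3: stream[25..26]='1' size=0x1=1, data at stream[28..29]='z' -> body[15..16], body so far='1hh5r7v14c489a1z'
Chunk 4: stream[31..32]='2' size=0x2=2, data at stream[34..36]='rd' -> body[16..18], body so far='1hh5r7v14c489a1zrd'
Chunk 5: stream[38..39]='0' size=0 (terminator). Final body='1hh5r7v14c489a1zrd' (18 bytes)

Answer: 8 7 1 2 0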